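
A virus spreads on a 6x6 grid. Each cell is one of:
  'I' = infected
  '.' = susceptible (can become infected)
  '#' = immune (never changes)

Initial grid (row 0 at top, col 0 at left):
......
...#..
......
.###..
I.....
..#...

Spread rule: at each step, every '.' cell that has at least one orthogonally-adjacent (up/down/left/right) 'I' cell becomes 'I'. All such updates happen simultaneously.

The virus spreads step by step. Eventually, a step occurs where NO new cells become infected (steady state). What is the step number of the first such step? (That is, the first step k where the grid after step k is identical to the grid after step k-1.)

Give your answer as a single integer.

Step 0 (initial): 1 infected
Step 1: +3 new -> 4 infected
Step 2: +3 new -> 7 infected
Step 3: +3 new -> 10 infected
Step 4: +5 new -> 15 infected
Step 5: +6 new -> 21 infected
Step 6: +4 new -> 25 infected
Step 7: +3 new -> 28 infected
Step 8: +2 new -> 30 infected
Step 9: +1 new -> 31 infected
Step 10: +0 new -> 31 infected

Answer: 10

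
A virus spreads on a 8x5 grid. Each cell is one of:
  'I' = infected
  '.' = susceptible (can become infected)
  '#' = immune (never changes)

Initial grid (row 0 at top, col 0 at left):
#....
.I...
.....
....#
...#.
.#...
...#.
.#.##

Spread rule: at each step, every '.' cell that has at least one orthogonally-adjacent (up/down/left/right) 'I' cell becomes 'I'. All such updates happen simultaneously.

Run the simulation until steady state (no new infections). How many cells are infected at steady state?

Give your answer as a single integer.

Step 0 (initial): 1 infected
Step 1: +4 new -> 5 infected
Step 2: +5 new -> 10 infected
Step 3: +6 new -> 16 infected
Step 4: +5 new -> 21 infected
Step 5: +2 new -> 23 infected
Step 6: +3 new -> 26 infected
Step 7: +4 new -> 30 infected
Step 8: +2 new -> 32 infected
Step 9: +0 new -> 32 infected

Answer: 32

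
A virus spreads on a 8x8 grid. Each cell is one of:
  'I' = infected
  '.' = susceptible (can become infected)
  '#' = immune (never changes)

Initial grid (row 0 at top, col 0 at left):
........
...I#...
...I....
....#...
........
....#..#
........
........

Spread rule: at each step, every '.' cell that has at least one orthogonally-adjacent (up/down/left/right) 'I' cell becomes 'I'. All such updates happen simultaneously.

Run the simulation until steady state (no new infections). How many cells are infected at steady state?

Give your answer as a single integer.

Answer: 60

Derivation:
Step 0 (initial): 2 infected
Step 1: +5 new -> 7 infected
Step 2: +7 new -> 14 infected
Step 3: +11 new -> 25 infected
Step 4: +10 new -> 35 infected
Step 5: +10 new -> 45 infected
Step 6: +7 new -> 52 infected
Step 7: +4 new -> 56 infected
Step 8: +3 new -> 59 infected
Step 9: +1 new -> 60 infected
Step 10: +0 new -> 60 infected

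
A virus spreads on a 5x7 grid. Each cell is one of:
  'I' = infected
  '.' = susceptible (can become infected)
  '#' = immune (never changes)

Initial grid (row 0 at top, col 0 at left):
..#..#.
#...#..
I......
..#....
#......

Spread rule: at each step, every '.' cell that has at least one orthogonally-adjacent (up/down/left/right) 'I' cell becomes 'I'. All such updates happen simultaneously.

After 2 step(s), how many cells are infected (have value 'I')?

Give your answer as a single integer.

Step 0 (initial): 1 infected
Step 1: +2 new -> 3 infected
Step 2: +3 new -> 6 infected

Answer: 6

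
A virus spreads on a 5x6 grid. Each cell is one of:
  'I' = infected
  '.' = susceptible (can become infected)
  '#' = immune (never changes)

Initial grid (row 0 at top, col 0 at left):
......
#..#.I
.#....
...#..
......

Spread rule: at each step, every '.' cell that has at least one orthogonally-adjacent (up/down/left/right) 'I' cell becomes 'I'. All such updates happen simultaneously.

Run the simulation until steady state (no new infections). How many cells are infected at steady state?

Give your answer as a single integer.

Answer: 26

Derivation:
Step 0 (initial): 1 infected
Step 1: +3 new -> 4 infected
Step 2: +3 new -> 7 infected
Step 3: +4 new -> 11 infected
Step 4: +3 new -> 14 infected
Step 5: +4 new -> 18 infected
Step 6: +4 new -> 22 infected
Step 7: +2 new -> 24 infected
Step 8: +2 new -> 26 infected
Step 9: +0 new -> 26 infected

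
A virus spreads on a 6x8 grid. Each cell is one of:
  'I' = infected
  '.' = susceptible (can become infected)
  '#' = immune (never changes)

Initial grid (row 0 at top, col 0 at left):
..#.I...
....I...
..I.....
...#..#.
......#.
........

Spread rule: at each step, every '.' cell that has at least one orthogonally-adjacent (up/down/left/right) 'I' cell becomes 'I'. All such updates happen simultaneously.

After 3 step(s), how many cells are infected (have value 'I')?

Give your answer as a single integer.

Step 0 (initial): 3 infected
Step 1: +9 new -> 12 infected
Step 2: +8 new -> 20 infected
Step 3: +11 new -> 31 infected

Answer: 31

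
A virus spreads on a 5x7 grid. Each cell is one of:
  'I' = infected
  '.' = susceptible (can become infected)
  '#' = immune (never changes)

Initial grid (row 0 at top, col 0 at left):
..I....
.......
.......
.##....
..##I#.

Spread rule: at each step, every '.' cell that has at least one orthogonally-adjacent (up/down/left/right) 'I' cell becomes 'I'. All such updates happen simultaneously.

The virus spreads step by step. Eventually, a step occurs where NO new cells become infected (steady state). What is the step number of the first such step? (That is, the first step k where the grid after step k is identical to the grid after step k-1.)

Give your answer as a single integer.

Step 0 (initial): 2 infected
Step 1: +4 new -> 6 infected
Step 2: +8 new -> 14 infected
Step 3: +7 new -> 21 infected
Step 4: +5 new -> 26 infected
Step 5: +2 new -> 28 infected
Step 6: +1 new -> 29 infected
Step 7: +1 new -> 30 infected
Step 8: +0 new -> 30 infected

Answer: 8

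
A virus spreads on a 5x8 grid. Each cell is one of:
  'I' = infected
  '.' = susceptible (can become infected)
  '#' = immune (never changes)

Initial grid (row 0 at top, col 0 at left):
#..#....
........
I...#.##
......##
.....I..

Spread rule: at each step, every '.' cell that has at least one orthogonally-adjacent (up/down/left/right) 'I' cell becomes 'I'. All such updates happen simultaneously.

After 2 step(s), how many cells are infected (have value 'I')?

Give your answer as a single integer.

Answer: 16

Derivation:
Step 0 (initial): 2 infected
Step 1: +6 new -> 8 infected
Step 2: +8 new -> 16 infected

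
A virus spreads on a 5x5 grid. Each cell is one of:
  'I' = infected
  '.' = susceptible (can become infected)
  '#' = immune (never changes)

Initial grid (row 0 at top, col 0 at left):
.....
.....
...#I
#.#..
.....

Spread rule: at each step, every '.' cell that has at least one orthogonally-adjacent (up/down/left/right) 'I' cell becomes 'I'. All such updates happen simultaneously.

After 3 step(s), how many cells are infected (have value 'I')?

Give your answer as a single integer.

Answer: 10

Derivation:
Step 0 (initial): 1 infected
Step 1: +2 new -> 3 infected
Step 2: +4 new -> 7 infected
Step 3: +3 new -> 10 infected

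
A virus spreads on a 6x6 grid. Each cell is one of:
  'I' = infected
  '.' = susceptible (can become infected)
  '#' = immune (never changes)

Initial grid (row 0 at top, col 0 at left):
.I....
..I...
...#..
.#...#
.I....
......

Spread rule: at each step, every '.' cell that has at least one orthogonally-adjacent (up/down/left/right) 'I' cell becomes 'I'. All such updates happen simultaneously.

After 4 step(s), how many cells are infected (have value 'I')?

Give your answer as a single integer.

Step 0 (initial): 3 infected
Step 1: +8 new -> 11 infected
Step 2: +9 new -> 20 infected
Step 3: +7 new -> 27 infected
Step 4: +5 new -> 32 infected

Answer: 32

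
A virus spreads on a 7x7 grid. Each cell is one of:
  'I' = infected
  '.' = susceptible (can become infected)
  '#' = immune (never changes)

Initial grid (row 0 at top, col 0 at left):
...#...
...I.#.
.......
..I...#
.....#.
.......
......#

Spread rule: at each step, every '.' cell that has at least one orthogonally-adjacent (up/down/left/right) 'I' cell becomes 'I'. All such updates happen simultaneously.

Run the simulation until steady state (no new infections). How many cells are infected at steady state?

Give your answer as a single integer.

Step 0 (initial): 2 infected
Step 1: +7 new -> 9 infected
Step 2: +10 new -> 19 infected
Step 3: +11 new -> 30 infected
Step 4: +7 new -> 37 infected
Step 5: +4 new -> 41 infected
Step 6: +2 new -> 43 infected
Step 7: +1 new -> 44 infected
Step 8: +0 new -> 44 infected

Answer: 44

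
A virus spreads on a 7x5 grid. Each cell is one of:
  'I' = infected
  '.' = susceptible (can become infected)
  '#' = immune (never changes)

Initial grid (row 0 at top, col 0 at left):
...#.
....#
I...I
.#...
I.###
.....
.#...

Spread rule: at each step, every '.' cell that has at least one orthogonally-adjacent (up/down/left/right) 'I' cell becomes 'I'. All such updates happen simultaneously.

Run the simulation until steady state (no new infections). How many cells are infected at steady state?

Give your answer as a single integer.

Answer: 27

Derivation:
Step 0 (initial): 3 infected
Step 1: +7 new -> 10 infected
Step 2: +7 new -> 17 infected
Step 3: +4 new -> 21 infected
Step 4: +3 new -> 24 infected
Step 5: +2 new -> 26 infected
Step 6: +1 new -> 27 infected
Step 7: +0 new -> 27 infected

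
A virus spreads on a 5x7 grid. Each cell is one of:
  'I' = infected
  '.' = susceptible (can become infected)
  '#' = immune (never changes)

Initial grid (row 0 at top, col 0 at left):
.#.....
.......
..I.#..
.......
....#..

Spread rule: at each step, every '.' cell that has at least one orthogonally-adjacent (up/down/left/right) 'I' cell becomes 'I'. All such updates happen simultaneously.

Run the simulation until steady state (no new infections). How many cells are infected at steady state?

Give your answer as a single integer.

Answer: 32

Derivation:
Step 0 (initial): 1 infected
Step 1: +4 new -> 5 infected
Step 2: +7 new -> 12 infected
Step 3: +7 new -> 19 infected
Step 4: +5 new -> 24 infected
Step 5: +5 new -> 29 infected
Step 6: +3 new -> 32 infected
Step 7: +0 new -> 32 infected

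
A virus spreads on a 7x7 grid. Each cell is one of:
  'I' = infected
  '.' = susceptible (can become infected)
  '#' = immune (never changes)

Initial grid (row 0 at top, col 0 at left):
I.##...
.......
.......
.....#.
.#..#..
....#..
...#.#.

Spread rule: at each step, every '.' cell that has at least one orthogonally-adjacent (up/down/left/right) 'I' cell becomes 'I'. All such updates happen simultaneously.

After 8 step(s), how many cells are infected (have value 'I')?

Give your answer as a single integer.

Answer: 34

Derivation:
Step 0 (initial): 1 infected
Step 1: +2 new -> 3 infected
Step 2: +2 new -> 5 infected
Step 3: +3 new -> 8 infected
Step 4: +4 new -> 12 infected
Step 5: +4 new -> 16 infected
Step 6: +7 new -> 23 infected
Step 7: +7 new -> 30 infected
Step 8: +4 new -> 34 infected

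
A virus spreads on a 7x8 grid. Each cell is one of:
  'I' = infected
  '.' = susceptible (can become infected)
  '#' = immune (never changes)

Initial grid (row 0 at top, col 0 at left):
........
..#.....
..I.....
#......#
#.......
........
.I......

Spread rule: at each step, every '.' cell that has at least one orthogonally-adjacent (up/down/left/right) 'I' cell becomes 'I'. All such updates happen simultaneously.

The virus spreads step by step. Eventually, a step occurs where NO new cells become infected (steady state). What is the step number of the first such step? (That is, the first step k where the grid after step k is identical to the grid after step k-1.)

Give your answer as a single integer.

Step 0 (initial): 2 infected
Step 1: +6 new -> 8 infected
Step 2: +11 new -> 19 infected
Step 3: +9 new -> 28 infected
Step 4: +9 new -> 37 infected
Step 5: +7 new -> 44 infected
Step 6: +5 new -> 49 infected
Step 7: +3 new -> 52 infected
Step 8: +0 new -> 52 infected

Answer: 8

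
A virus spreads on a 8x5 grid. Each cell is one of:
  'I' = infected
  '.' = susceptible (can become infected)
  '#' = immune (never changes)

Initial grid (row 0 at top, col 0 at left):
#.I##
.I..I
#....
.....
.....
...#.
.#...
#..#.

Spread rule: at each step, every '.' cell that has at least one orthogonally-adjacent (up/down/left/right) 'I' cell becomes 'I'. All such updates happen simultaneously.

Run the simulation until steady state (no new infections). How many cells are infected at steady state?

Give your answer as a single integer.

Answer: 32

Derivation:
Step 0 (initial): 3 infected
Step 1: +6 new -> 9 infected
Step 2: +4 new -> 13 infected
Step 3: +5 new -> 18 infected
Step 4: +5 new -> 23 infected
Step 5: +3 new -> 26 infected
Step 6: +4 new -> 30 infected
Step 7: +1 new -> 31 infected
Step 8: +1 new -> 32 infected
Step 9: +0 new -> 32 infected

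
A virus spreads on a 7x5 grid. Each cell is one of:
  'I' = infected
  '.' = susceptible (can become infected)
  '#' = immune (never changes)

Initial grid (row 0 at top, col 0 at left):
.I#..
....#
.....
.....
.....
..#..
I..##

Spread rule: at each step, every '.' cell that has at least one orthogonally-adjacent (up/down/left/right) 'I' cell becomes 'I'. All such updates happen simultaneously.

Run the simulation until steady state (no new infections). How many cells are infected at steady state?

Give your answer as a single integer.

Step 0 (initial): 2 infected
Step 1: +4 new -> 6 infected
Step 2: +6 new -> 12 infected
Step 3: +6 new -> 18 infected
Step 4: +4 new -> 22 infected
Step 5: +4 new -> 26 infected
Step 6: +3 new -> 29 infected
Step 7: +1 new -> 30 infected
Step 8: +0 new -> 30 infected

Answer: 30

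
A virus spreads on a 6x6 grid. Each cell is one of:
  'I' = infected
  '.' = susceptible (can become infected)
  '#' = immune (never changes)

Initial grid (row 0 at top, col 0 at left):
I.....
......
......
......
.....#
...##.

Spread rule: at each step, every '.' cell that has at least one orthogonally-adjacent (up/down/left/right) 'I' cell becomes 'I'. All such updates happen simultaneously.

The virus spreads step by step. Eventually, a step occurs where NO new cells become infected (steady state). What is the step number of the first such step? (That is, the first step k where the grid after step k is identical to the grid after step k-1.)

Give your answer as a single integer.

Step 0 (initial): 1 infected
Step 1: +2 new -> 3 infected
Step 2: +3 new -> 6 infected
Step 3: +4 new -> 10 infected
Step 4: +5 new -> 15 infected
Step 5: +6 new -> 21 infected
Step 6: +5 new -> 26 infected
Step 7: +4 new -> 30 infected
Step 8: +2 new -> 32 infected
Step 9: +0 new -> 32 infected

Answer: 9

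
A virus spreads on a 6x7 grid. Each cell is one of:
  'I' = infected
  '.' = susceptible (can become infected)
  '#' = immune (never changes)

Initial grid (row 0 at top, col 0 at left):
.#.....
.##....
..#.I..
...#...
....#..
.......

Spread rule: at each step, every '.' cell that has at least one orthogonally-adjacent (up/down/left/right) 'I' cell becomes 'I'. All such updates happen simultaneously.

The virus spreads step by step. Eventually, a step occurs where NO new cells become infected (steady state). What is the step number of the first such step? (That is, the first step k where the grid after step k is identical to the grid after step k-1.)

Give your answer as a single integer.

Answer: 15

Derivation:
Step 0 (initial): 1 infected
Step 1: +4 new -> 5 infected
Step 2: +5 new -> 10 infected
Step 3: +5 new -> 15 infected
Step 4: +4 new -> 19 infected
Step 5: +2 new -> 21 infected
Step 6: +1 new -> 22 infected
Step 7: +2 new -> 24 infected
Step 8: +2 new -> 26 infected
Step 9: +3 new -> 29 infected
Step 10: +2 new -> 31 infected
Step 11: +2 new -> 33 infected
Step 12: +1 new -> 34 infected
Step 13: +1 new -> 35 infected
Step 14: +1 new -> 36 infected
Step 15: +0 new -> 36 infected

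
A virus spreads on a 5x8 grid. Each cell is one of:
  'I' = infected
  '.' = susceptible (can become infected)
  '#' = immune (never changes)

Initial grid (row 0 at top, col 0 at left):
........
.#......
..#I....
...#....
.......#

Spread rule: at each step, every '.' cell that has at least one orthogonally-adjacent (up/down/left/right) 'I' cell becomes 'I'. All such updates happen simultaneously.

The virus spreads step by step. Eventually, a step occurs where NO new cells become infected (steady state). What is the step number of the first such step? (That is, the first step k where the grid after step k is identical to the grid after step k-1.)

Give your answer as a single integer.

Answer: 9

Derivation:
Step 0 (initial): 1 infected
Step 1: +2 new -> 3 infected
Step 2: +5 new -> 8 infected
Step 3: +6 new -> 14 infected
Step 4: +7 new -> 21 infected
Step 5: +6 new -> 27 infected
Step 6: +4 new -> 31 infected
Step 7: +3 new -> 34 infected
Step 8: +2 new -> 36 infected
Step 9: +0 new -> 36 infected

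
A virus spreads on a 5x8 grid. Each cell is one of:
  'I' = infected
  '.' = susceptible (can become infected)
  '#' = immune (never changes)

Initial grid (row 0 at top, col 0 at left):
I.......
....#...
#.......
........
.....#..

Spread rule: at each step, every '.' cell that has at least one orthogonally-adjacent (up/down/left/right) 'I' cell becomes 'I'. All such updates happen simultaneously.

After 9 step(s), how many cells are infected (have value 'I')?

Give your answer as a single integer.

Step 0 (initial): 1 infected
Step 1: +2 new -> 3 infected
Step 2: +2 new -> 5 infected
Step 3: +3 new -> 8 infected
Step 4: +4 new -> 12 infected
Step 5: +5 new -> 17 infected
Step 6: +6 new -> 23 infected
Step 7: +5 new -> 28 infected
Step 8: +4 new -> 32 infected
Step 9: +2 new -> 34 infected

Answer: 34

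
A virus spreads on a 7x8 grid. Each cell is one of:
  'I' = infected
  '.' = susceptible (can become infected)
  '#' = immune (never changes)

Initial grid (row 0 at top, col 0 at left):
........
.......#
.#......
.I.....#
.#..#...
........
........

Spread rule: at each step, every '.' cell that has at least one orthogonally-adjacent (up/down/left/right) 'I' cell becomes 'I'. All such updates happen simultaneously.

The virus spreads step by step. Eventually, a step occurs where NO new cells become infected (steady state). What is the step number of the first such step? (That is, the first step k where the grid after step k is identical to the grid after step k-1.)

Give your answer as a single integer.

Step 0 (initial): 1 infected
Step 1: +2 new -> 3 infected
Step 2: +5 new -> 8 infected
Step 3: +7 new -> 15 infected
Step 4: +10 new -> 25 infected
Step 5: +9 new -> 34 infected
Step 6: +6 new -> 40 infected
Step 7: +6 new -> 46 infected
Step 8: +3 new -> 49 infected
Step 9: +2 new -> 51 infected
Step 10: +0 new -> 51 infected

Answer: 10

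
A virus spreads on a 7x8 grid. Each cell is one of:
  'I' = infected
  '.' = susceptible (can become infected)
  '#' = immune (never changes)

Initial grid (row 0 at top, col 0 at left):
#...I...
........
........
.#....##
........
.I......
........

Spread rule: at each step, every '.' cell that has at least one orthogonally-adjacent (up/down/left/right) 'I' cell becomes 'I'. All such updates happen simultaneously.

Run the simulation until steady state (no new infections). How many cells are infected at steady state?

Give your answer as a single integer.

Step 0 (initial): 2 infected
Step 1: +7 new -> 9 infected
Step 2: +10 new -> 19 infected
Step 3: +12 new -> 31 infected
Step 4: +10 new -> 41 infected
Step 5: +6 new -> 47 infected
Step 6: +3 new -> 50 infected
Step 7: +2 new -> 52 infected
Step 8: +0 new -> 52 infected

Answer: 52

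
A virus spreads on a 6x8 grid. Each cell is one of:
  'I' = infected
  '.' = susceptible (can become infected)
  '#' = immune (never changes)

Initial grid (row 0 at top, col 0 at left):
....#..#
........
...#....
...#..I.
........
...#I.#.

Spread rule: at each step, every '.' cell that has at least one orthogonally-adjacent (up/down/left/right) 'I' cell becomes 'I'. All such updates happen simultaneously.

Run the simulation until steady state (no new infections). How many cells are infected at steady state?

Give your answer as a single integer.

Step 0 (initial): 2 infected
Step 1: +6 new -> 8 infected
Step 2: +7 new -> 15 infected
Step 3: +6 new -> 21 infected
Step 4: +5 new -> 26 infected
Step 5: +5 new -> 31 infected
Step 6: +5 new -> 36 infected
Step 7: +3 new -> 39 infected
Step 8: +2 new -> 41 infected
Step 9: +1 new -> 42 infected
Step 10: +0 new -> 42 infected

Answer: 42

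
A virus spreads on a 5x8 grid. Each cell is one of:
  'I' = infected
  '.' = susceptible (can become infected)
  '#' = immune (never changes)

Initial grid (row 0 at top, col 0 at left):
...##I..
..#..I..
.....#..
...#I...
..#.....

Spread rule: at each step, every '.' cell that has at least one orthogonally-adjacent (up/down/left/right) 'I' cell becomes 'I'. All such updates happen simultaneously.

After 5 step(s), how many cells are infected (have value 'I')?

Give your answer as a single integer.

Answer: 27

Derivation:
Step 0 (initial): 3 infected
Step 1: +6 new -> 9 infected
Step 2: +8 new -> 17 infected
Step 3: +4 new -> 21 infected
Step 4: +3 new -> 24 infected
Step 5: +3 new -> 27 infected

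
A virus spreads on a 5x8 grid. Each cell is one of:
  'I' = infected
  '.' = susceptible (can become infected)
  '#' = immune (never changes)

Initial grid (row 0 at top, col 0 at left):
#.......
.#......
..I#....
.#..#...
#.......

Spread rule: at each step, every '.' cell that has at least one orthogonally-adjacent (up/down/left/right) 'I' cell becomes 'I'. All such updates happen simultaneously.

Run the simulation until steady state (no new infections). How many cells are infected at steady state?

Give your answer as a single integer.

Step 0 (initial): 1 infected
Step 1: +3 new -> 4 infected
Step 2: +5 new -> 9 infected
Step 3: +7 new -> 16 infected
Step 4: +4 new -> 20 infected
Step 5: +4 new -> 24 infected
Step 6: +5 new -> 29 infected
Step 7: +4 new -> 33 infected
Step 8: +1 new -> 34 infected
Step 9: +0 new -> 34 infected

Answer: 34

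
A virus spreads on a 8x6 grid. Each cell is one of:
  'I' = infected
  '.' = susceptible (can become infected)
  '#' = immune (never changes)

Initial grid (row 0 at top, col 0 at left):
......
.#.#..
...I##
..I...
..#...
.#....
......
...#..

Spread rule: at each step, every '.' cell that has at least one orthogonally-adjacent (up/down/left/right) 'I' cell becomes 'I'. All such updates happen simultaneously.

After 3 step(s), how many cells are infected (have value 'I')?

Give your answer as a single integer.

Step 0 (initial): 2 infected
Step 1: +3 new -> 5 infected
Step 2: +6 new -> 11 infected
Step 3: +6 new -> 17 infected

Answer: 17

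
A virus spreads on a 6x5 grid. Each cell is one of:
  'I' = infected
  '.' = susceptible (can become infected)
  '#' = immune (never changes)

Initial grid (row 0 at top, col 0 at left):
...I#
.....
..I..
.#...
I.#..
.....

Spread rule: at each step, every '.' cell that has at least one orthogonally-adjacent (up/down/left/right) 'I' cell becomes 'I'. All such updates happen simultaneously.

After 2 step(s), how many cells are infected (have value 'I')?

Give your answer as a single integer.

Answer: 19

Derivation:
Step 0 (initial): 3 infected
Step 1: +9 new -> 12 infected
Step 2: +7 new -> 19 infected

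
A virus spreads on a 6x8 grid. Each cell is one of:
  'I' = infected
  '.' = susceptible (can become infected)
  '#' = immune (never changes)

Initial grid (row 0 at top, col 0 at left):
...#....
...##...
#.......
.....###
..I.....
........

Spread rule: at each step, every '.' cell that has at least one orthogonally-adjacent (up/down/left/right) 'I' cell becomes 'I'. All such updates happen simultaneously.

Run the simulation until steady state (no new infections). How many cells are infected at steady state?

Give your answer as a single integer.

Step 0 (initial): 1 infected
Step 1: +4 new -> 5 infected
Step 2: +7 new -> 12 infected
Step 3: +8 new -> 20 infected
Step 4: +5 new -> 25 infected
Step 5: +5 new -> 30 infected
Step 6: +4 new -> 34 infected
Step 7: +3 new -> 37 infected
Step 8: +3 new -> 40 infected
Step 9: +1 new -> 41 infected
Step 10: +0 new -> 41 infected

Answer: 41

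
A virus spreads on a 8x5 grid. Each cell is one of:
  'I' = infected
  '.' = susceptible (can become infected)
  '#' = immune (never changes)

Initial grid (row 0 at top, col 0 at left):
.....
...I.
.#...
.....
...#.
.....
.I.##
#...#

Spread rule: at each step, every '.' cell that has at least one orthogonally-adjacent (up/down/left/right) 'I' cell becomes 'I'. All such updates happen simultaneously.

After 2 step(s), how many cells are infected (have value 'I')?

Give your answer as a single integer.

Answer: 20

Derivation:
Step 0 (initial): 2 infected
Step 1: +8 new -> 10 infected
Step 2: +10 new -> 20 infected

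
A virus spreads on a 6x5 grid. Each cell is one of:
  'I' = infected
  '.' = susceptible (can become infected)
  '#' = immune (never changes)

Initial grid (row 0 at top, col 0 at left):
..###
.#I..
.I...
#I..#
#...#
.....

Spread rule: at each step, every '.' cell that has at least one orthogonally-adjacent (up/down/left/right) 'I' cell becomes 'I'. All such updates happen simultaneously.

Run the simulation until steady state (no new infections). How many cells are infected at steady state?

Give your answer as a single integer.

Step 0 (initial): 3 infected
Step 1: +5 new -> 8 infected
Step 2: +6 new -> 14 infected
Step 3: +5 new -> 19 infected
Step 4: +2 new -> 21 infected
Step 5: +1 new -> 22 infected
Step 6: +0 new -> 22 infected

Answer: 22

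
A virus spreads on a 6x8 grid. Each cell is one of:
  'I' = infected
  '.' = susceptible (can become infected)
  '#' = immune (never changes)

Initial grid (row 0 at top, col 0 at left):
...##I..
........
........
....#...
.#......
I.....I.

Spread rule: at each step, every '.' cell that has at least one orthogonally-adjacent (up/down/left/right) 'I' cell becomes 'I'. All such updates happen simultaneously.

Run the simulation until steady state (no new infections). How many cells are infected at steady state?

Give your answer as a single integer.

Answer: 44

Derivation:
Step 0 (initial): 3 infected
Step 1: +7 new -> 10 infected
Step 2: +10 new -> 20 infected
Step 3: +11 new -> 31 infected
Step 4: +7 new -> 38 infected
Step 5: +5 new -> 43 infected
Step 6: +1 new -> 44 infected
Step 7: +0 new -> 44 infected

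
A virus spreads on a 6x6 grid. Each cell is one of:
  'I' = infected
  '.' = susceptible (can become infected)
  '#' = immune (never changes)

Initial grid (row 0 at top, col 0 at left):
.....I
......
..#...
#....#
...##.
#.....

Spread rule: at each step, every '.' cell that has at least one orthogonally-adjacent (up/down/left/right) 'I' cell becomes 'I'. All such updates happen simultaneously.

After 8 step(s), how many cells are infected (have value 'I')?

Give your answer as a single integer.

Answer: 24

Derivation:
Step 0 (initial): 1 infected
Step 1: +2 new -> 3 infected
Step 2: +3 new -> 6 infected
Step 3: +3 new -> 9 infected
Step 4: +4 new -> 13 infected
Step 5: +3 new -> 16 infected
Step 6: +3 new -> 19 infected
Step 7: +3 new -> 22 infected
Step 8: +2 new -> 24 infected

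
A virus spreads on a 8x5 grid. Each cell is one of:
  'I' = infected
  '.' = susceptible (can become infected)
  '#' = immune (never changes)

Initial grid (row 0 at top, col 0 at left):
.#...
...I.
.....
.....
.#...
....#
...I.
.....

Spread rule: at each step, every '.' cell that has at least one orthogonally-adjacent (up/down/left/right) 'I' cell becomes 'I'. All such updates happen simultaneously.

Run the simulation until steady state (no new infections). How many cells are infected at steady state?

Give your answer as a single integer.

Step 0 (initial): 2 infected
Step 1: +8 new -> 10 infected
Step 2: +11 new -> 21 infected
Step 3: +9 new -> 30 infected
Step 4: +5 new -> 35 infected
Step 5: +2 new -> 37 infected
Step 6: +0 new -> 37 infected

Answer: 37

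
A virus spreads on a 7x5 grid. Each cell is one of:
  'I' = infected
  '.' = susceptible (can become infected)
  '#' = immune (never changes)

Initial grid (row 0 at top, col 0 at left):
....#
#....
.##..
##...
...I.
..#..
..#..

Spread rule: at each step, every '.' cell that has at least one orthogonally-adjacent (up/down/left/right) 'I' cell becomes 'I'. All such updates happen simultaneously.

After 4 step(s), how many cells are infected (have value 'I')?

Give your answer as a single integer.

Step 0 (initial): 1 infected
Step 1: +4 new -> 5 infected
Step 2: +6 new -> 11 infected
Step 3: +5 new -> 16 infected
Step 4: +5 new -> 21 infected

Answer: 21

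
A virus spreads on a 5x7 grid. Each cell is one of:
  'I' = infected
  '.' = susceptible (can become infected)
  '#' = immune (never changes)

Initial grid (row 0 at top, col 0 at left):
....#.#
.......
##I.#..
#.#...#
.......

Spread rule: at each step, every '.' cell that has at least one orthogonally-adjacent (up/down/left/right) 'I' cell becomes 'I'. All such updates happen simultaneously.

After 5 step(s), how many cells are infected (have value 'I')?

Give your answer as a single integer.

Step 0 (initial): 1 infected
Step 1: +2 new -> 3 infected
Step 2: +4 new -> 7 infected
Step 3: +6 new -> 13 infected
Step 4: +5 new -> 18 infected
Step 5: +5 new -> 23 infected

Answer: 23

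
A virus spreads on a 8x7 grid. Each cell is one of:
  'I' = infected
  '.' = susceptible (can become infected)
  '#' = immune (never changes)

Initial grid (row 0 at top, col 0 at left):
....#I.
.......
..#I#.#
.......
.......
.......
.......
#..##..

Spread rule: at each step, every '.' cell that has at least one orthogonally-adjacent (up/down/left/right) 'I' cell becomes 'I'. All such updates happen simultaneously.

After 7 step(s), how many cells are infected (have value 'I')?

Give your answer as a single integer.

Step 0 (initial): 2 infected
Step 1: +4 new -> 6 infected
Step 2: +8 new -> 14 infected
Step 3: +7 new -> 21 infected
Step 4: +10 new -> 31 infected
Step 5: +8 new -> 39 infected
Step 6: +5 new -> 44 infected
Step 7: +4 new -> 48 infected

Answer: 48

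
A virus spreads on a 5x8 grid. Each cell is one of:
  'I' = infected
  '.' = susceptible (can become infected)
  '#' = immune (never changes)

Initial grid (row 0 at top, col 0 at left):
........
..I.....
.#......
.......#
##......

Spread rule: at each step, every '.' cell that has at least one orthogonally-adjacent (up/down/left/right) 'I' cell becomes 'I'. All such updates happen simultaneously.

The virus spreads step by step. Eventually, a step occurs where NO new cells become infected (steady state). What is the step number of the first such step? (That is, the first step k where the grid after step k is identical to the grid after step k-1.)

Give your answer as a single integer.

Answer: 9

Derivation:
Step 0 (initial): 1 infected
Step 1: +4 new -> 5 infected
Step 2: +6 new -> 11 infected
Step 3: +8 new -> 19 infected
Step 4: +6 new -> 25 infected
Step 5: +5 new -> 30 infected
Step 6: +4 new -> 34 infected
Step 7: +1 new -> 35 infected
Step 8: +1 new -> 36 infected
Step 9: +0 new -> 36 infected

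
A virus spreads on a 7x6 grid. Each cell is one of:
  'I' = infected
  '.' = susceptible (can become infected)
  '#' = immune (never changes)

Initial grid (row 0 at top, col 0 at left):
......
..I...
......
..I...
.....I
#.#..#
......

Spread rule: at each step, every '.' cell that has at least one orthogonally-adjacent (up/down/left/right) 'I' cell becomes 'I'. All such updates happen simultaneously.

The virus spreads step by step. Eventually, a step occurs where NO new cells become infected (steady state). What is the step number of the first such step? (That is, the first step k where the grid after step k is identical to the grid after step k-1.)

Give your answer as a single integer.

Answer: 6

Derivation:
Step 0 (initial): 3 infected
Step 1: +9 new -> 12 infected
Step 2: +12 new -> 24 infected
Step 3: +9 new -> 33 infected
Step 4: +4 new -> 37 infected
Step 5: +2 new -> 39 infected
Step 6: +0 new -> 39 infected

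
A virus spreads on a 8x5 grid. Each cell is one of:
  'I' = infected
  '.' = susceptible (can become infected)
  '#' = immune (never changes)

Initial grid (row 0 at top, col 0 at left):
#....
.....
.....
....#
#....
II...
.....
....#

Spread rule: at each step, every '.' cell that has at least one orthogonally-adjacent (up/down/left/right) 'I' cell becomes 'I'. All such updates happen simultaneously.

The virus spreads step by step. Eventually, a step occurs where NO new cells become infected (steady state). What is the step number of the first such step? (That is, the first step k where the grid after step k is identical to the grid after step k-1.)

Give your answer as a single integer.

Answer: 9

Derivation:
Step 0 (initial): 2 infected
Step 1: +4 new -> 6 infected
Step 2: +6 new -> 12 infected
Step 3: +7 new -> 19 infected
Step 4: +7 new -> 26 infected
Step 5: +4 new -> 30 infected
Step 6: +3 new -> 33 infected
Step 7: +2 new -> 35 infected
Step 8: +1 new -> 36 infected
Step 9: +0 new -> 36 infected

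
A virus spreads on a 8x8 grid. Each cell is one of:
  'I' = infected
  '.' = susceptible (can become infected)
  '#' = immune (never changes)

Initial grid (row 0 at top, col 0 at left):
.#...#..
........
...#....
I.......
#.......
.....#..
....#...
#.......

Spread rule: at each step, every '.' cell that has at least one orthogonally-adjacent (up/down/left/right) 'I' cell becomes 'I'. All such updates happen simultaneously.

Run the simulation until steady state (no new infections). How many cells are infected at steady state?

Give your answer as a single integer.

Answer: 57

Derivation:
Step 0 (initial): 1 infected
Step 1: +2 new -> 3 infected
Step 2: +4 new -> 7 infected
Step 3: +6 new -> 13 infected
Step 4: +6 new -> 19 infected
Step 5: +9 new -> 28 infected
Step 6: +8 new -> 36 infected
Step 7: +6 new -> 42 infected
Step 8: +5 new -> 47 infected
Step 9: +5 new -> 52 infected
Step 10: +4 new -> 56 infected
Step 11: +1 new -> 57 infected
Step 12: +0 new -> 57 infected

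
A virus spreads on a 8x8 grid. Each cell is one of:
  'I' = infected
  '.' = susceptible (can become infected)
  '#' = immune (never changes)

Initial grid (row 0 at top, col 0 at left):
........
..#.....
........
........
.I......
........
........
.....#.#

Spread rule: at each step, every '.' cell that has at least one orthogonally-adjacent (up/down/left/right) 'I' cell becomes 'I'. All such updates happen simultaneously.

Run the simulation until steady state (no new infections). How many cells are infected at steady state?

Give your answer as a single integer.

Step 0 (initial): 1 infected
Step 1: +4 new -> 5 infected
Step 2: +7 new -> 12 infected
Step 3: +9 new -> 21 infected
Step 4: +9 new -> 30 infected
Step 5: +9 new -> 39 infected
Step 6: +8 new -> 47 infected
Step 7: +6 new -> 53 infected
Step 8: +5 new -> 58 infected
Step 9: +2 new -> 60 infected
Step 10: +1 new -> 61 infected
Step 11: +0 new -> 61 infected

Answer: 61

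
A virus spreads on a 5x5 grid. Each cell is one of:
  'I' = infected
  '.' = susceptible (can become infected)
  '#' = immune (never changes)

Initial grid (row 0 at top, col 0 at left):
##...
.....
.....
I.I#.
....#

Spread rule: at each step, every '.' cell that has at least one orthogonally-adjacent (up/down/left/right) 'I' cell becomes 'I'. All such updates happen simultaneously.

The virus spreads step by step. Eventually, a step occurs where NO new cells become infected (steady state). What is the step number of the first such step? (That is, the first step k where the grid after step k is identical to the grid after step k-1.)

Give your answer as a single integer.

Answer: 6

Derivation:
Step 0 (initial): 2 infected
Step 1: +5 new -> 7 infected
Step 2: +6 new -> 13 infected
Step 3: +4 new -> 17 infected
Step 4: +3 new -> 20 infected
Step 5: +1 new -> 21 infected
Step 6: +0 new -> 21 infected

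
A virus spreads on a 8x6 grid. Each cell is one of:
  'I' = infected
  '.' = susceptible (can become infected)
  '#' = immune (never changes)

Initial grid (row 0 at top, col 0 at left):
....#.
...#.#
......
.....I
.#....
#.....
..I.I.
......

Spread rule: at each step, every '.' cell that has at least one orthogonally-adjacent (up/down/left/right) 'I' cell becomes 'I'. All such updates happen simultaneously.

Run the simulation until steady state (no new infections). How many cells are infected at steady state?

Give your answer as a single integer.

Step 0 (initial): 3 infected
Step 1: +10 new -> 13 infected
Step 2: +11 new -> 24 infected
Step 3: +5 new -> 29 infected
Step 4: +2 new -> 31 infected
Step 5: +3 new -> 34 infected
Step 6: +4 new -> 38 infected
Step 7: +3 new -> 41 infected
Step 8: +1 new -> 42 infected
Step 9: +0 new -> 42 infected

Answer: 42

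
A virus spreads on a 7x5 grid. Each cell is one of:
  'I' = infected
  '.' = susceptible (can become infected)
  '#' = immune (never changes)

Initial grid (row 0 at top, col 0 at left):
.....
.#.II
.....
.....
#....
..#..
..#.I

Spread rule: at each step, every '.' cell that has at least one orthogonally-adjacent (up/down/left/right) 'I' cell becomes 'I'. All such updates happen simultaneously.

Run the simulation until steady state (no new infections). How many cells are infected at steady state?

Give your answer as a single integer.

Step 0 (initial): 3 infected
Step 1: +7 new -> 10 infected
Step 2: +6 new -> 16 infected
Step 3: +4 new -> 20 infected
Step 4: +4 new -> 24 infected
Step 5: +3 new -> 27 infected
Step 6: +1 new -> 28 infected
Step 7: +2 new -> 30 infected
Step 8: +1 new -> 31 infected
Step 9: +0 new -> 31 infected

Answer: 31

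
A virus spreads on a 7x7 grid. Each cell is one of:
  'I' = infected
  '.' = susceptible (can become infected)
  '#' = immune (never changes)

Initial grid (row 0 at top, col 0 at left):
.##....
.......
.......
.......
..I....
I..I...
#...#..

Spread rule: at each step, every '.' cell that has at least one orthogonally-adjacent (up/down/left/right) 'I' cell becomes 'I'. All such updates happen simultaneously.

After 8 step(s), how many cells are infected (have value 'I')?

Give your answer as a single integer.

Step 0 (initial): 3 infected
Step 1: +8 new -> 11 infected
Step 2: +8 new -> 19 infected
Step 3: +8 new -> 27 infected
Step 4: +7 new -> 34 infected
Step 5: +5 new -> 39 infected
Step 6: +3 new -> 42 infected
Step 7: +2 new -> 44 infected
Step 8: +1 new -> 45 infected

Answer: 45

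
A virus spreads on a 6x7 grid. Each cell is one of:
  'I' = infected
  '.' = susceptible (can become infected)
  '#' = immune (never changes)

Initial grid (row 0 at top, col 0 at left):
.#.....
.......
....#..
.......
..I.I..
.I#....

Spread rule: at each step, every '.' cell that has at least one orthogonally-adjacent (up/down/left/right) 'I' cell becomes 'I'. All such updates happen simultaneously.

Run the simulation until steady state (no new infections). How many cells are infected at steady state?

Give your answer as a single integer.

Answer: 39

Derivation:
Step 0 (initial): 3 infected
Step 1: +7 new -> 10 infected
Step 2: +8 new -> 18 infected
Step 3: +7 new -> 25 infected
Step 4: +6 new -> 31 infected
Step 5: +5 new -> 36 infected
Step 6: +3 new -> 39 infected
Step 7: +0 new -> 39 infected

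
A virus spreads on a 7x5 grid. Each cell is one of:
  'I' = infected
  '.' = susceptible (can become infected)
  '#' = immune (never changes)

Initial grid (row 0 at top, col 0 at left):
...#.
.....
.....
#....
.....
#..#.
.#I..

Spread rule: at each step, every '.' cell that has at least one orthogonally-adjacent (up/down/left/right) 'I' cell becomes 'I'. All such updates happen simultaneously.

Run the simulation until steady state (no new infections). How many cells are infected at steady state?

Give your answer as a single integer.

Answer: 29

Derivation:
Step 0 (initial): 1 infected
Step 1: +2 new -> 3 infected
Step 2: +3 new -> 6 infected
Step 3: +4 new -> 10 infected
Step 4: +5 new -> 15 infected
Step 5: +4 new -> 19 infected
Step 6: +5 new -> 24 infected
Step 7: +3 new -> 27 infected
Step 8: +2 new -> 29 infected
Step 9: +0 new -> 29 infected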